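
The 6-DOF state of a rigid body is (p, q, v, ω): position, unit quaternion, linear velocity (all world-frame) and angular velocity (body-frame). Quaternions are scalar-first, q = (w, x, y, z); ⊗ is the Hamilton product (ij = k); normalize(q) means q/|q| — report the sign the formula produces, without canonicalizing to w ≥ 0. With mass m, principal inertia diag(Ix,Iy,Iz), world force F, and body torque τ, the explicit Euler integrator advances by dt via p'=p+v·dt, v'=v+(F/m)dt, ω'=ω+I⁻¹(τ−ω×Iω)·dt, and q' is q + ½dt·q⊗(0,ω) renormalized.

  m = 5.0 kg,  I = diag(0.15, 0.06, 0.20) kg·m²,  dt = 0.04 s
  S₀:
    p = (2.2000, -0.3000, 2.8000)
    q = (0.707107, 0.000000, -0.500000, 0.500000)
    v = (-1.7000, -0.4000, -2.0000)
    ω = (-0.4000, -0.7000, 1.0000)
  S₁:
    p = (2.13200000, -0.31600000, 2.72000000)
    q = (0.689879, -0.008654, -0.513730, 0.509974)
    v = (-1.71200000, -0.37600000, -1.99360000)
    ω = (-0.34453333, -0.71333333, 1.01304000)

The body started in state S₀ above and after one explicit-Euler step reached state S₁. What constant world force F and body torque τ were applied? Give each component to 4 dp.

F = (-1.5000, 3.0000, 0.8000)
τ = (0.1100, 0.0000, 0.0400)

velocity change Δv = (-0.01200000, 0.02400000, 0.00640000)
F = m·Δv/dt = (-1.5000, 3.0000, 0.8000)
ω₁ − ω₀ = (0.05546667, -0.01333333, 0.01304000)
τ = I·(Δω/dt) + ω₀×(Iω₀) = (0.1100, 0.0000, 0.0400)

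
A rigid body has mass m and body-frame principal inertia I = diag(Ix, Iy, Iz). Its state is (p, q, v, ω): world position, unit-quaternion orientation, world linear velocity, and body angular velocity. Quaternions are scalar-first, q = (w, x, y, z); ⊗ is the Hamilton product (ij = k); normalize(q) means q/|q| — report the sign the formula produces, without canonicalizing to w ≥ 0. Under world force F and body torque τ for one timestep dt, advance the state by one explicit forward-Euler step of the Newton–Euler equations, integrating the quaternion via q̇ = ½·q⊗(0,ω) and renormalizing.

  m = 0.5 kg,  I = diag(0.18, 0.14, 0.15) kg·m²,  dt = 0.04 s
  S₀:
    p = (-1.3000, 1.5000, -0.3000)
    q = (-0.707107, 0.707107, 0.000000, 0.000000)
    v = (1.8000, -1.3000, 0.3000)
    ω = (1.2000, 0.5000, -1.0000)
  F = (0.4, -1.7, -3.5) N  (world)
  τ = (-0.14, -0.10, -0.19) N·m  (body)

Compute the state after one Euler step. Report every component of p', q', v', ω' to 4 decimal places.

a = (0.8000, -3.4000, -7.0000)
p' = p + v·dt = (-1.2280, 1.4480, -0.2880)
new velocity v' = (1.8320, -1.4360, 0.0200)
gyro term ω×Iω = (-0.0050, -0.0360, -0.0240)
α = I⁻¹(τ − ω×Iω) = (-0.7500, -0.4571, -1.1067)
new body rate ω' = (1.1700, 0.4817, -1.0443)
2q̇ = q⊗(0,ω) = (-0.8485284, -0.8485284, 0.3535535, 1.0606605)
q + ½dt·q⊗(0,ω), renormalized = (-0.7237, 0.6898, 0.0071, 0.0212)

p' = (-1.2280, 1.4480, -0.2880)
q' = (-0.7237, 0.6898, 0.0071, 0.0212)
v' = (1.8320, -1.4360, 0.0200)
ω' = (1.1700, 0.4817, -1.0443)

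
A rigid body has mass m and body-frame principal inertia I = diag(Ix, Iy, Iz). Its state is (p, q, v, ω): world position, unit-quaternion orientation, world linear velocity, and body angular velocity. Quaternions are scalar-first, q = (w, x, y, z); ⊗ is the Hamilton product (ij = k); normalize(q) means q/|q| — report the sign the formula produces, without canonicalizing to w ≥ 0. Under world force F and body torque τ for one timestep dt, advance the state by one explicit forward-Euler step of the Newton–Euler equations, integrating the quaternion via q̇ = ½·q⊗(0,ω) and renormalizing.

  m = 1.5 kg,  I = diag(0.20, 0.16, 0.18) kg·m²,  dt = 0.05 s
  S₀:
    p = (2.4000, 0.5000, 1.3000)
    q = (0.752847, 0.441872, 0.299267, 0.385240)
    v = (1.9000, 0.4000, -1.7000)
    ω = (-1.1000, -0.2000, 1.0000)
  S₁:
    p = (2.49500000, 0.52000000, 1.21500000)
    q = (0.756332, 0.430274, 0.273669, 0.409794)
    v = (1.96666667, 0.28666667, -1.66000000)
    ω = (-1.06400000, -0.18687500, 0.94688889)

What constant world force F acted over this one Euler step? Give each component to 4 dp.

F = (2.0000, -3.4000, 1.2000)

Δv = v₁−v₀ = (0.06666667, -0.11333333, 0.04000000)
applied force F = (2.0000, -3.4000, 1.2000)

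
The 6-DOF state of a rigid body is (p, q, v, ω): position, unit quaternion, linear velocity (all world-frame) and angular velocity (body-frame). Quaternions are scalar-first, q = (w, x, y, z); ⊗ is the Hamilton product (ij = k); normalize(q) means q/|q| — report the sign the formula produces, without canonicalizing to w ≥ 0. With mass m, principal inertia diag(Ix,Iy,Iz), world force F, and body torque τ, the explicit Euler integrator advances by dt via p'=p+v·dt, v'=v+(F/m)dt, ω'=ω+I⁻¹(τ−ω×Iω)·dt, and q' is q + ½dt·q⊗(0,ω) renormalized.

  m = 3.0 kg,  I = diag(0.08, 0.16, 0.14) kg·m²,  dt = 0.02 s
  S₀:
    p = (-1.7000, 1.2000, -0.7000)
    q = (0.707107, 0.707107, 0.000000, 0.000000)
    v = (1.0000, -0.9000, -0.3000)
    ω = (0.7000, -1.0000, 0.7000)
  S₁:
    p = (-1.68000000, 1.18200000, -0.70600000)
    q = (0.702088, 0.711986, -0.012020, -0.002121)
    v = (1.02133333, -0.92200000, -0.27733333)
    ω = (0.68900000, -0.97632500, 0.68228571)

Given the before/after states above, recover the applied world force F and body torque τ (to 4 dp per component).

F = (3.2000, -3.3000, 3.4000)
τ = (-0.0300, 0.1600, -0.1800)

v₁ − v₀ = (0.02133333, -0.02200000, 0.02266667)
m·(v₁−v₀)/dt = (3.2000, -3.3000, 3.4000)
Δω = ω₁−ω₀ = (-0.01100000, 0.02367500, -0.01771429)
precession coupling = (0.0140, -0.0294, -0.0560)
τ = I·(Δω/dt) + ω₀×(Iω₀) = (-0.0300, 0.1600, -0.1800)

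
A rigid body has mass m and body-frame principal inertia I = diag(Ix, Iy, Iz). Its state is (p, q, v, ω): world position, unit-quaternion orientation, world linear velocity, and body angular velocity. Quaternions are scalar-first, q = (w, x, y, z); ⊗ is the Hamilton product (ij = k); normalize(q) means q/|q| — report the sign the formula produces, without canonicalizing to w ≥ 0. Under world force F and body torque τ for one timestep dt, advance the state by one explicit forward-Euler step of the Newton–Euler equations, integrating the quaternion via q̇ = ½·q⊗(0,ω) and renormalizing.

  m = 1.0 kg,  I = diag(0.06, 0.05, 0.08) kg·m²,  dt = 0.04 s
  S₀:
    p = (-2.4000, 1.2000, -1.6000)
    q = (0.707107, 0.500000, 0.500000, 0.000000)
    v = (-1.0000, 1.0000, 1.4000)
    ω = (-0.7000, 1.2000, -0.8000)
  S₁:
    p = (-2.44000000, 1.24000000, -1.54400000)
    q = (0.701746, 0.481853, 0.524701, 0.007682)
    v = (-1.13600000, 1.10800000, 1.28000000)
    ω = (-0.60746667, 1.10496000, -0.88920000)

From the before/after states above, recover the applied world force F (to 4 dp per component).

Δv = v₁−v₀ = (-0.13600000, 0.10800000, -0.12000000)
F = m·Δv/dt = (-3.4000, 2.7000, -3.0000)

F = (-3.4000, 2.7000, -3.0000)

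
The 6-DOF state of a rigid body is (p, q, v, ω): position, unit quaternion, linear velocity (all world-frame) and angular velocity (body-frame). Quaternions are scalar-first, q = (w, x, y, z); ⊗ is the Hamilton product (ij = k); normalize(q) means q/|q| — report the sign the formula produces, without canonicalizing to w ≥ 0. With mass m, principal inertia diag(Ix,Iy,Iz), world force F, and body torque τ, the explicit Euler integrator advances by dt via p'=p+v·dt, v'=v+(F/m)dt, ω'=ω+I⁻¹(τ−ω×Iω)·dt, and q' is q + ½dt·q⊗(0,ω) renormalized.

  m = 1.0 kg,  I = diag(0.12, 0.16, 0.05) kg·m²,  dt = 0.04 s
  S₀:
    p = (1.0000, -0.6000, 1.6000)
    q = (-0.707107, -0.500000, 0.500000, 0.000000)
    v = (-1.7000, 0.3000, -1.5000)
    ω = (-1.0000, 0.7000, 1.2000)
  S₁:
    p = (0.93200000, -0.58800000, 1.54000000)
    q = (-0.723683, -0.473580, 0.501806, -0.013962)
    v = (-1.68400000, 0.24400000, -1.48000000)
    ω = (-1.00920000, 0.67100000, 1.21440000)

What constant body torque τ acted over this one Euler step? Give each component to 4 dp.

τ = (-0.1200, -0.2000, -0.0100)

Δω = ω₁−ω₀ = (-0.00920000, -0.02900000, 0.01440000)
τ = I·(Δω/dt) + ω₀×(Iω₀) = (-0.1200, -0.2000, -0.0100)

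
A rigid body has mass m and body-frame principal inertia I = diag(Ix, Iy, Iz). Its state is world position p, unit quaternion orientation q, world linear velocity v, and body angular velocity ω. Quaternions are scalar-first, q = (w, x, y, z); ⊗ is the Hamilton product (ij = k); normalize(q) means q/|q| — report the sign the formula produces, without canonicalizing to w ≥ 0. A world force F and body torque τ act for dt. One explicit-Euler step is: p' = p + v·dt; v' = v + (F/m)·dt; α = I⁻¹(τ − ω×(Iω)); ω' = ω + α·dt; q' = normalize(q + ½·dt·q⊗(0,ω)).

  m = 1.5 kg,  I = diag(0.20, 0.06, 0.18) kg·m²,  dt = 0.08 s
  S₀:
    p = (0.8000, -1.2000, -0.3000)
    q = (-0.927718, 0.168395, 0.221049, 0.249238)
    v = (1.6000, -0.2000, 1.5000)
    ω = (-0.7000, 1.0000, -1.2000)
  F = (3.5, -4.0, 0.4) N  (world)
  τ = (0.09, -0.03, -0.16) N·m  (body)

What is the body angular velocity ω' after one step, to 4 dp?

ω' = (-0.6064, 0.9376, -1.3147)

angular accel α = (1.1700, -0.7800, -1.4333)
new body rate ω' = (-0.6064, 0.9376, -1.3147)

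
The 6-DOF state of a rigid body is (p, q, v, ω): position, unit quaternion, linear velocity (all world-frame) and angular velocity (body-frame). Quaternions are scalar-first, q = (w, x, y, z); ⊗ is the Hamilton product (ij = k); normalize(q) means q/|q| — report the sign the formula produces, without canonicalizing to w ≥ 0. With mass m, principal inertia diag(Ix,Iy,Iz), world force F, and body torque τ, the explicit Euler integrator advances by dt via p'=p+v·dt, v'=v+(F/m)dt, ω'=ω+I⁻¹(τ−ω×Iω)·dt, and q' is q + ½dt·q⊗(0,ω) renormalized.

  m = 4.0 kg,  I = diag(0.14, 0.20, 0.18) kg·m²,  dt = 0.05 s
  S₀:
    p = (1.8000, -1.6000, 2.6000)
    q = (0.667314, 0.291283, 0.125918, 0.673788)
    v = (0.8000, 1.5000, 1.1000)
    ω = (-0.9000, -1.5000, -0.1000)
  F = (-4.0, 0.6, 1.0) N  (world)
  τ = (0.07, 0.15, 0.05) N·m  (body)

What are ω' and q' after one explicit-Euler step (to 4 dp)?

α = I⁻¹(τ − ω×Iω) = (0.5214, 0.7680, -0.1722)
new body rate ω' = (-0.8739, -1.4616, -0.1086)
2q̇ = q⊗(0,ω) = (0.5184105, 0.3975076, -1.5782519, -0.3903297)
q' = normalize(q + ½dt·q⊗(0,ω)) = (0.6796, 0.3009, 0.0864, 0.6634)

ω' = (-0.8739, -1.4616, -0.1086)
q' = (0.6796, 0.3009, 0.0864, 0.6634)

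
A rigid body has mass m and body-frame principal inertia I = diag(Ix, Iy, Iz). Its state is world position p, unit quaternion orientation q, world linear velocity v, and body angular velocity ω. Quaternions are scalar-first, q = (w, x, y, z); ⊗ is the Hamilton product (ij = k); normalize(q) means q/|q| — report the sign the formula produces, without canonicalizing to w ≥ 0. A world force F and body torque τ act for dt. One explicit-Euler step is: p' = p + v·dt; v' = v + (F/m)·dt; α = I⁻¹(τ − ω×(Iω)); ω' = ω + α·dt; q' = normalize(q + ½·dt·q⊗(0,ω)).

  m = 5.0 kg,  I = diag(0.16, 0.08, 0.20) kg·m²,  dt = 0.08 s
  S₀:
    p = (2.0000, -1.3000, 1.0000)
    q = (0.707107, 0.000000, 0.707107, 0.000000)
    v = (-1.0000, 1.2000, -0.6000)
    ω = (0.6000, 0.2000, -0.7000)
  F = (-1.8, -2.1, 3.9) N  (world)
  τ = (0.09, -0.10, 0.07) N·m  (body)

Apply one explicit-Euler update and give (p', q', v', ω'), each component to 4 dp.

a = (-0.3600, -0.4200, 0.7800)
new position p' = (1.9200, -1.2040, 0.9520)
v' = v + a·dt = (-1.0288, 1.1664, -0.5376)
(τ − ω×Iω)/I = (0.6675, -1.4600, 0.3980)
ω' = ω + α·dt = (0.6534, 0.0832, -0.6682)
q⊗(0,ω) = (-0.1414214, -0.0707107, 0.1414214, -0.9192391)
q' = normalize(q + ½dt·q⊗(0,ω)) = (0.7010, -0.0028, 0.7123, -0.0367)

p' = (1.9200, -1.2040, 0.9520)
q' = (0.7010, -0.0028, 0.7123, -0.0367)
v' = (-1.0288, 1.1664, -0.5376)
ω' = (0.6534, 0.0832, -0.6682)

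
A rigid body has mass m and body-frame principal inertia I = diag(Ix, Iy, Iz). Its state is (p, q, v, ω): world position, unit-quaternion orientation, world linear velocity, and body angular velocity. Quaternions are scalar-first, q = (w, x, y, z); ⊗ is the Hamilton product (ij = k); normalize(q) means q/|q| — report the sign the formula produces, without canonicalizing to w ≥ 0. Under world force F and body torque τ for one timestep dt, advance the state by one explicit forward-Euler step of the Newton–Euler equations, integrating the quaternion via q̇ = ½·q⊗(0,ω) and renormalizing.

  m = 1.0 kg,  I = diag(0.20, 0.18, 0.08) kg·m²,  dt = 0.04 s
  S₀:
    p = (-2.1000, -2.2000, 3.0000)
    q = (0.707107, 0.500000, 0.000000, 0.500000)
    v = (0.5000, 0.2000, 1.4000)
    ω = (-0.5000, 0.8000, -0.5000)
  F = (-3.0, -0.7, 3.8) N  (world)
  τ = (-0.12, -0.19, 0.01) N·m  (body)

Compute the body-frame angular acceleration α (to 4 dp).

gyro term ω×Iω = (0.0400, 0.0300, 0.0080)
angular accel α = (-0.8000, -1.2222, 0.0250)

α = (-0.8000, -1.2222, 0.0250)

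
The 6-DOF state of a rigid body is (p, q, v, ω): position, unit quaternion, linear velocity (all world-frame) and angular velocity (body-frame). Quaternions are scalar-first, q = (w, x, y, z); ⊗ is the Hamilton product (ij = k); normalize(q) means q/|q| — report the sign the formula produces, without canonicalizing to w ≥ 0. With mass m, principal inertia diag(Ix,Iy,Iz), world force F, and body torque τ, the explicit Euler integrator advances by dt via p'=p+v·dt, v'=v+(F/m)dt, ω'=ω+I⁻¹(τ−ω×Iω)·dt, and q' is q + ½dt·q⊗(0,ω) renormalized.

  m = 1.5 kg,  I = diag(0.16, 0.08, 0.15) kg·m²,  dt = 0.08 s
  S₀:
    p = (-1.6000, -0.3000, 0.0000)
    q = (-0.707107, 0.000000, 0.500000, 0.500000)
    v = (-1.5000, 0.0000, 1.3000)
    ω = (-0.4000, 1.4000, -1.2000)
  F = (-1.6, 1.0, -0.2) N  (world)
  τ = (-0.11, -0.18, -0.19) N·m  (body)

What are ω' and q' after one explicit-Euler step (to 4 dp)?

ω×(Iω) gyroscopic = (-0.1176, 0.0048, 0.0448)
(τ − ω×Iω)/I = (0.0475, -2.3100, -1.5653)
ω + α·dt = (-0.3962, 1.2152, -1.3252)
q⊗(0,ω) = (-0.1000000, -1.0171572, -1.1899498, 1.0485284)
updated quaternion q' = (-0.7091, -0.0406, 0.4511, 0.5404)

ω' = (-0.3962, 1.2152, -1.3252)
q' = (-0.7091, -0.0406, 0.4511, 0.5404)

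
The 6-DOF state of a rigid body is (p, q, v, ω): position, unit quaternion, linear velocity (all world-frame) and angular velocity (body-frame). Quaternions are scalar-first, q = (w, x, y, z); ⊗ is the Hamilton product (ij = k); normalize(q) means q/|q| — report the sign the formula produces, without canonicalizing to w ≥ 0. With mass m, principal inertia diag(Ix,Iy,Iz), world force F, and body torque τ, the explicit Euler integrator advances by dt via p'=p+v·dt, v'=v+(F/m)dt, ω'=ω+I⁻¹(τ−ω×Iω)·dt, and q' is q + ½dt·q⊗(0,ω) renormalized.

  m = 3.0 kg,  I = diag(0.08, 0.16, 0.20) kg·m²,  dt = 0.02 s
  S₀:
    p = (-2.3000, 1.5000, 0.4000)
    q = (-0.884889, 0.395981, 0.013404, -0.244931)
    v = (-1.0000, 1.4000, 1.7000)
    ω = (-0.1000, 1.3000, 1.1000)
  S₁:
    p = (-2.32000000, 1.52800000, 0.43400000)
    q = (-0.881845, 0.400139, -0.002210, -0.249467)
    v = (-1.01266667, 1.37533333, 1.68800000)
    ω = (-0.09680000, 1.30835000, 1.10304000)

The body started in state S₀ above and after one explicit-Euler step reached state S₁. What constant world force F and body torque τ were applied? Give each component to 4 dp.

F = (-1.9000, -3.7000, -1.8000)
τ = (0.0700, 0.0800, 0.0200)

ω₁ − ω₀ = (0.00320000, 0.00835000, 0.00304000)
precession coupling = (0.0572, 0.0132, -0.0104)
applied torque τ = (0.0700, 0.0800, 0.0200)
velocity change Δv = (-0.01266667, -0.02466667, -0.01200000)
F = m·Δv/dt = (-1.9000, -3.7000, -1.8000)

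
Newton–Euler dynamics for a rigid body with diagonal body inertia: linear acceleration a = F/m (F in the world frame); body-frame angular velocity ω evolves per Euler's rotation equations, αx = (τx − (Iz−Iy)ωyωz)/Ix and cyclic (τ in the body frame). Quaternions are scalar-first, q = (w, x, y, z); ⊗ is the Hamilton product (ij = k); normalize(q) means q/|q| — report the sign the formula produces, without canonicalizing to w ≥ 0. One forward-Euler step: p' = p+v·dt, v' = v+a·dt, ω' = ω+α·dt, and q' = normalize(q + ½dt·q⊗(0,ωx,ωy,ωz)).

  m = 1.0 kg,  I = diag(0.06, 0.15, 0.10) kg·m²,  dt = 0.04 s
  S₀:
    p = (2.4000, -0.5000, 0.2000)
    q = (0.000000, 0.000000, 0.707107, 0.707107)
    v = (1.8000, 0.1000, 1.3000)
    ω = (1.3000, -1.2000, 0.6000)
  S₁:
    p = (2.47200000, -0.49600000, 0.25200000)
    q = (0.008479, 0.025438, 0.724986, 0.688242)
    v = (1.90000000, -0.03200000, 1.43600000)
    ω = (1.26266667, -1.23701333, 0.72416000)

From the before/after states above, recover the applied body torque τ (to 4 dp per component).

τ = (-0.0200, -0.1700, 0.1700)

Δω = ω₁−ω₀ = (-0.03733333, -0.03701333, 0.12416000)
τ = I·(Δω/dt) + ω₀×(Iω₀) = (-0.0200, -0.1700, 0.1700)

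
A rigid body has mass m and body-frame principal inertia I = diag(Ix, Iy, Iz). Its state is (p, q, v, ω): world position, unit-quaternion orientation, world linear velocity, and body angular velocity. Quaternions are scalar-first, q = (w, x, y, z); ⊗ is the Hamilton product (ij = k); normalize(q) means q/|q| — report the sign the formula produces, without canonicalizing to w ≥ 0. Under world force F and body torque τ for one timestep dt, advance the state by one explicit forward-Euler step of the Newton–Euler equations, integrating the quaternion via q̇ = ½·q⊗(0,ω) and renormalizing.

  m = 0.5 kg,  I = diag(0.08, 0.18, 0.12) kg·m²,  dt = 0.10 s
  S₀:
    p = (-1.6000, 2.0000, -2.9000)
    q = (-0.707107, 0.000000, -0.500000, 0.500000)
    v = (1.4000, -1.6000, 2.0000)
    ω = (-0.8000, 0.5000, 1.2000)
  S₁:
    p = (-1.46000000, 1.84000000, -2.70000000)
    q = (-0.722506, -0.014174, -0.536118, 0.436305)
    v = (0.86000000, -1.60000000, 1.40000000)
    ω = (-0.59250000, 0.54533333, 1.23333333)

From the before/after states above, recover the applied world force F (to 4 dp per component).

velocity change Δv = (-0.54000000, 0.00000000, -0.60000000)
F = m·Δv/dt = (-2.7000, 0.0000, -3.0000)

F = (-2.7000, 0.0000, -3.0000)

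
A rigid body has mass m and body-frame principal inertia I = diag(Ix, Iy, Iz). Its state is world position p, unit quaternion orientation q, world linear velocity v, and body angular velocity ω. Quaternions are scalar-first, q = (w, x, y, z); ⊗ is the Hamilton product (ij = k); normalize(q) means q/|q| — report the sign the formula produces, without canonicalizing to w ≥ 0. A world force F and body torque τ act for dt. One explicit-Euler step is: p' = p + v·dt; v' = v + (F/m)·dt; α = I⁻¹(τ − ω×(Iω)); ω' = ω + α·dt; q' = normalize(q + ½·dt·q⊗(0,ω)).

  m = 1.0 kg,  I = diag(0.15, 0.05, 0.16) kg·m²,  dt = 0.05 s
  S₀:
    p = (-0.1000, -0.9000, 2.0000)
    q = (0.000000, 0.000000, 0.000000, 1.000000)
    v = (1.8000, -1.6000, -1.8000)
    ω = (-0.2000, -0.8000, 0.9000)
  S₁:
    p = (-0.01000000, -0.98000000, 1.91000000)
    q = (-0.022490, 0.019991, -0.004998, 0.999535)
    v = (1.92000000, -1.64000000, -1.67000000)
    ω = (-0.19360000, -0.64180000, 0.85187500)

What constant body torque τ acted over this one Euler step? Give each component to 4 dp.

τ = (-0.0600, 0.1600, -0.1700)

rate change Δω = (0.00640000, 0.15820000, -0.04812500)
I·α + gyro = (-0.0600, 0.1600, -0.1700)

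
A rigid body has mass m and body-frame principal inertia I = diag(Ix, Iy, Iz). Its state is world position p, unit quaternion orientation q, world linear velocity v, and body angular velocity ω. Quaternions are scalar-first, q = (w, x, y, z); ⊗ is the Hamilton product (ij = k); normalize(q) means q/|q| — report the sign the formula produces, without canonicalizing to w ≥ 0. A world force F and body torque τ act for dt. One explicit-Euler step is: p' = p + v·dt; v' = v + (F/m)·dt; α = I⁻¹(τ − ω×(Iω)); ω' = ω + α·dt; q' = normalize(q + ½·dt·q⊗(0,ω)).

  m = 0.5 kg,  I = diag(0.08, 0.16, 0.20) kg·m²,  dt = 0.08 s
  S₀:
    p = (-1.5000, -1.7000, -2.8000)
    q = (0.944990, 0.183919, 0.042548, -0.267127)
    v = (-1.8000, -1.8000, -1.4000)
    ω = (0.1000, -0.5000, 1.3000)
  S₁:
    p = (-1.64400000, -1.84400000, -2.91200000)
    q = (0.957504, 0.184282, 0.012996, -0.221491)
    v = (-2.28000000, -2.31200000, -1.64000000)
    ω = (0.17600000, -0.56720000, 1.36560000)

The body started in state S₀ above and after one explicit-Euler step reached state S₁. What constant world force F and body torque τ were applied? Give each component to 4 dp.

F = (-3.0000, -3.2000, -1.5000)
τ = (0.0500, -0.1500, 0.1600)

velocity change Δv = (-0.48000000, -0.51200000, -0.24000000)
F = m·Δv/dt = (-3.0000, -3.2000, -1.5000)
ω₁ − ω₀ = (0.07600000, -0.06720000, 0.06560000)
gyro term ω₀×Iω₀ = (-0.0260, -0.0156, -0.0040)
τ = I·(Δω/dt) + ω₀×(Iω₀) = (0.0500, -0.1500, 0.1600)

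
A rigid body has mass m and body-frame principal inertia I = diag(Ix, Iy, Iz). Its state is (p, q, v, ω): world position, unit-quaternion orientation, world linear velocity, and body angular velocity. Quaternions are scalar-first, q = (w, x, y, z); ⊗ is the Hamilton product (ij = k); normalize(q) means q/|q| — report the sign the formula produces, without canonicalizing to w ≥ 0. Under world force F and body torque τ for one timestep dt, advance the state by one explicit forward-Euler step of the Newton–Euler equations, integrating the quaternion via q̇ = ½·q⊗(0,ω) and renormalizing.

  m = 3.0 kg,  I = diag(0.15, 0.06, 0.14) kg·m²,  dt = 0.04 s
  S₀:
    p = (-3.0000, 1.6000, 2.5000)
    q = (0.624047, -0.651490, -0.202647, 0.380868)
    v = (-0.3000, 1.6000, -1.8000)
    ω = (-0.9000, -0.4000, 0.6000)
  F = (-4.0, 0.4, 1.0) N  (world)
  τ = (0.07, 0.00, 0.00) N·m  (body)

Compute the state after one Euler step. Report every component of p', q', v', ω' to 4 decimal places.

p' = p + v·dt = (-3.0120, 1.6640, 2.4280)
v' = v + a·dt = (-0.3533, 1.6053, -1.7867)
gyro term ω×Iω = (-0.0192, -0.0054, -0.0324)
α = I⁻¹(τ − ω×Iω) = (0.5947, 0.0900, 0.2314)
new body rate ω' = (-0.8762, -0.3964, 0.6093)
Hamilton product q⊗(0,ω) = (-0.8959206, -0.5308833, -0.2015060, 0.4526419)
q + ½dt·q⊗(0,ω), renormalized = (0.6060, -0.6619, -0.2066, 0.3898)

p' = (-3.0120, 1.6640, 2.4280)
q' = (0.6060, -0.6619, -0.2066, 0.3898)
v' = (-0.3533, 1.6053, -1.7867)
ω' = (-0.8762, -0.3964, 0.6093)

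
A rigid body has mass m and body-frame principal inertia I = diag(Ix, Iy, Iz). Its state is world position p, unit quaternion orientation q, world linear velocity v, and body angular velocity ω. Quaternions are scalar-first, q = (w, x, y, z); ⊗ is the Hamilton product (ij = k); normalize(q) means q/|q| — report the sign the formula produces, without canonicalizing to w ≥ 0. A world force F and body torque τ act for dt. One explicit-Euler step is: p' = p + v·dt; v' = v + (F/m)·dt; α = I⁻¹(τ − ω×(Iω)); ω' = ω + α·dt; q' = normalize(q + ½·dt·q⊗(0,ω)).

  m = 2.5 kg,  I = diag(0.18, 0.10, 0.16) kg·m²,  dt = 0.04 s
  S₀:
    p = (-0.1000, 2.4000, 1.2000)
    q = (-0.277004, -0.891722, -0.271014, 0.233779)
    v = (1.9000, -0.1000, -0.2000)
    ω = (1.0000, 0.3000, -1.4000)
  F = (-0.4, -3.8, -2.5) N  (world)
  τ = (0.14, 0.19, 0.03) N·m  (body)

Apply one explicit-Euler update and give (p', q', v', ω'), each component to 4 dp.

p' = (-0.0240, 2.3960, 1.1920)
q' = (-0.2508, -0.8905, -0.2928, 0.2415)
v' = (1.8936, -0.1608, -0.2400)
ω' = (1.0367, 0.3872, -1.3865)

a = F/m = (-0.1600, -1.5200, -1.0000)
p + v·dt = (-0.0240, 2.3960, 1.1920)
v + (F/m)dt = (1.8936, -0.1608, -0.2400)
ω×(Iω) gyroscopic = (-0.0252, -0.0280, -0.0240)
α = I⁻¹(τ − ω×Iω) = (0.9178, 2.1800, 0.3375)
ω + α·dt = (1.0367, 0.3872, -1.3865)
q⊗(0,ω) = (1.3003168, 0.0322819, -1.0977330, 0.3913030)
q + ½dt·q⊗(0,ω), renormalized = (-0.2508, -0.8905, -0.2928, 0.2415)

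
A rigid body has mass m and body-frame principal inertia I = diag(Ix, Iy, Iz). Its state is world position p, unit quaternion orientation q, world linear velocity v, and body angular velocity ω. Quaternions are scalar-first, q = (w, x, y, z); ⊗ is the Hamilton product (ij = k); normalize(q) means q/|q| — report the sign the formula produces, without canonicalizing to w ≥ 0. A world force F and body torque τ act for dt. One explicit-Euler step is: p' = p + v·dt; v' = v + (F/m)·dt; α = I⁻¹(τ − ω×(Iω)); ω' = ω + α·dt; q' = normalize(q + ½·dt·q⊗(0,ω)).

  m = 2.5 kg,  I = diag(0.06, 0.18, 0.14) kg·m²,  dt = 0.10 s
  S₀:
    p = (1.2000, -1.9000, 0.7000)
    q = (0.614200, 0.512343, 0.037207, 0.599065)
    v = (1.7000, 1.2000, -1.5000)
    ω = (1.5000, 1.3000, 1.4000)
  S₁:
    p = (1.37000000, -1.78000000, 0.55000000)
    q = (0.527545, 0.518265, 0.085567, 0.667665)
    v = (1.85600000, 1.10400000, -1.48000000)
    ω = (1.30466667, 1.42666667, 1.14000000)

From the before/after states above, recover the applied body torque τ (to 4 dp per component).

τ = (-0.1900, 0.0600, -0.1300)

Δω = ω₁−ω₀ = (-0.19533333, 0.12666667, -0.26000000)
I·α + gyro = (-0.1900, 0.0600, -0.1300)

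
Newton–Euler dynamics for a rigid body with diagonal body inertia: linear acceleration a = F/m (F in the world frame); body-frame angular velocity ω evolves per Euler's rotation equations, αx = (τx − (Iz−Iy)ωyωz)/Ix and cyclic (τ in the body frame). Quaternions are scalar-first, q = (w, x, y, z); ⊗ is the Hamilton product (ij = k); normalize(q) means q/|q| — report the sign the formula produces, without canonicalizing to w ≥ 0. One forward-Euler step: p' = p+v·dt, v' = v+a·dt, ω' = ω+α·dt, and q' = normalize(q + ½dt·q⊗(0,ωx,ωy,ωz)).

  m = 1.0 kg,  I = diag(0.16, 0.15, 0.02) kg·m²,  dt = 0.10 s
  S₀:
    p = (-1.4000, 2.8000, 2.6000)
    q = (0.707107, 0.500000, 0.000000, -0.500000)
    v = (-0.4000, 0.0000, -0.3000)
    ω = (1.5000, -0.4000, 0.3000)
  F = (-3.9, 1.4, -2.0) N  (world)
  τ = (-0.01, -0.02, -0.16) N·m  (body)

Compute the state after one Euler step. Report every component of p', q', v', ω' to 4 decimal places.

p' = (-1.4400, 2.8000, 2.5700)
q' = (0.6750, 0.5413, -0.0590, -0.4978)
v' = (-0.7900, 0.1400, -0.5000)
ω' = (1.4840, -0.4553, -0.5300)

p' = p + v·dt = (-1.4400, 2.8000, 2.5700)
v' = v + a·dt = (-0.7900, 0.1400, -0.5000)
ω×(Iω) gyroscopic = (0.0156, 0.0630, 0.0060)
(τ − ω×Iω)/I = (-0.1600, -0.5533, -8.3000)
new body rate ω' = (1.4840, -0.4553, -0.5300)
q⊗(0,ω) = (-0.6000000, 0.8606605, -1.1828428, 0.0121321)
q' = normalize(q + ½dt·q⊗(0,ω)) = (0.6750, 0.5413, -0.0590, -0.4978)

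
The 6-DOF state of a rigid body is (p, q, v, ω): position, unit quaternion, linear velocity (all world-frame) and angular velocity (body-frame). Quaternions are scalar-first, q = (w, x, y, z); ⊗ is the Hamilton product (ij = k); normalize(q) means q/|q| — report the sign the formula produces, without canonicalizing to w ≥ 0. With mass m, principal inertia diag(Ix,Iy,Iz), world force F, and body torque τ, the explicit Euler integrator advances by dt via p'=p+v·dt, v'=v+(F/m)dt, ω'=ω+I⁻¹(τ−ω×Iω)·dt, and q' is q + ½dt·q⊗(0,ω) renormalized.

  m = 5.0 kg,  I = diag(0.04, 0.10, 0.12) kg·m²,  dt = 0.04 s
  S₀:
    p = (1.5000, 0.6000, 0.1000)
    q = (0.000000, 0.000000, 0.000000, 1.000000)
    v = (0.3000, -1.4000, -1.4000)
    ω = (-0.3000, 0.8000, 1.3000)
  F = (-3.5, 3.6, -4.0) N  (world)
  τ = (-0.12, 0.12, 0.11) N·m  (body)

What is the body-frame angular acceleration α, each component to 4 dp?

α = (-3.5200, 0.8880, 1.0367)

gyro term ω×Iω = (0.0208, 0.0312, -0.0144)
(τ − ω×Iω)/I = (-3.5200, 0.8880, 1.0367)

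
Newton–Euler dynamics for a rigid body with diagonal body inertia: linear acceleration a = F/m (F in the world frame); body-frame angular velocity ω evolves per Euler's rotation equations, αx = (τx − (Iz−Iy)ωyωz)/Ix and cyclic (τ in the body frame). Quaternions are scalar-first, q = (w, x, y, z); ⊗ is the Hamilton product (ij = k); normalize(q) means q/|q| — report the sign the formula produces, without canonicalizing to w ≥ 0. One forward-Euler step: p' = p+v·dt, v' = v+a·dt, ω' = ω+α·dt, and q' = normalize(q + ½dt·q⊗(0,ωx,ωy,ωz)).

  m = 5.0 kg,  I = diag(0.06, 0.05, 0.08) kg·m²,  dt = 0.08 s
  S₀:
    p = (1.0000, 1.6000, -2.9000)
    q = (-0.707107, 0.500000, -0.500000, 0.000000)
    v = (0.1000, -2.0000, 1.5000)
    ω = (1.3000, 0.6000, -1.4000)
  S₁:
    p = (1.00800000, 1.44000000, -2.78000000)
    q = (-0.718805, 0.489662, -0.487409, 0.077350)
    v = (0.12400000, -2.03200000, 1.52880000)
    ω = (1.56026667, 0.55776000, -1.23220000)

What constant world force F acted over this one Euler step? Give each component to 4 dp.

v₁ − v₀ = (0.02400000, -0.03200000, 0.02880000)
m·(v₁−v₀)/dt = (1.5000, -2.0000, 1.8000)

F = (1.5000, -2.0000, 1.8000)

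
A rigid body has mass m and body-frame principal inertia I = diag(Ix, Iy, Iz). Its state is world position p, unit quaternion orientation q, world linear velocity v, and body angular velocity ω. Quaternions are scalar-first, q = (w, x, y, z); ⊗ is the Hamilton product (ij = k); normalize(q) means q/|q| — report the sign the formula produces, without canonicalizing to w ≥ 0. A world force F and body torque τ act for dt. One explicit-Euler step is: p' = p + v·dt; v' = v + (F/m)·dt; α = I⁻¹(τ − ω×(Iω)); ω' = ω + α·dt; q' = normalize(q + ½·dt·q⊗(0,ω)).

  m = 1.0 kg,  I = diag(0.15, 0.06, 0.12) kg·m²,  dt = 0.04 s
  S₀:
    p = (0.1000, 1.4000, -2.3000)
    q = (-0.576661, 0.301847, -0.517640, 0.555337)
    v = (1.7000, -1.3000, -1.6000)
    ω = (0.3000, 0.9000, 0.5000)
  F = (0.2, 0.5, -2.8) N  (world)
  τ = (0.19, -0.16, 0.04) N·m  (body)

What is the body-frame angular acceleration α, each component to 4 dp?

precession coupling ω×(Iω) = (0.0270, 0.0045, -0.0243)
(τ − ω×Iω)/I = (1.0867, -2.7417, 0.5358)

α = (1.0867, -2.7417, 0.5358)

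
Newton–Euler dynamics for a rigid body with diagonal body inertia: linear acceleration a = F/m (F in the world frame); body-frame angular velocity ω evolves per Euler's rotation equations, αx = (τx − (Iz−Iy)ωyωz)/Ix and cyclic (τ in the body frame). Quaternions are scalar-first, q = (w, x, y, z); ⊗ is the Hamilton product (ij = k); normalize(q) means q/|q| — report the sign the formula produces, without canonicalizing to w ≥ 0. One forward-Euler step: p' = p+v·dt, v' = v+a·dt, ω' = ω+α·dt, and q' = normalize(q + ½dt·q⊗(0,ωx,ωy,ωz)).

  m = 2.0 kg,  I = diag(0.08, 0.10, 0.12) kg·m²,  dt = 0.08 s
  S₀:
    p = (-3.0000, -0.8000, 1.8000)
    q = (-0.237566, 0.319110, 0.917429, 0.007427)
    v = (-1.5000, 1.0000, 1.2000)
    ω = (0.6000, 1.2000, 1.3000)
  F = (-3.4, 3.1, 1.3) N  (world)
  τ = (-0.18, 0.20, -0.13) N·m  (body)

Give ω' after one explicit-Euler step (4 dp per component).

(τ − ω×Iω)/I = (-2.6400, 2.3120, -1.2033)
ω + α·dt = (0.3888, 1.3850, 1.2037)

ω' = (0.3888, 1.3850, 1.2037)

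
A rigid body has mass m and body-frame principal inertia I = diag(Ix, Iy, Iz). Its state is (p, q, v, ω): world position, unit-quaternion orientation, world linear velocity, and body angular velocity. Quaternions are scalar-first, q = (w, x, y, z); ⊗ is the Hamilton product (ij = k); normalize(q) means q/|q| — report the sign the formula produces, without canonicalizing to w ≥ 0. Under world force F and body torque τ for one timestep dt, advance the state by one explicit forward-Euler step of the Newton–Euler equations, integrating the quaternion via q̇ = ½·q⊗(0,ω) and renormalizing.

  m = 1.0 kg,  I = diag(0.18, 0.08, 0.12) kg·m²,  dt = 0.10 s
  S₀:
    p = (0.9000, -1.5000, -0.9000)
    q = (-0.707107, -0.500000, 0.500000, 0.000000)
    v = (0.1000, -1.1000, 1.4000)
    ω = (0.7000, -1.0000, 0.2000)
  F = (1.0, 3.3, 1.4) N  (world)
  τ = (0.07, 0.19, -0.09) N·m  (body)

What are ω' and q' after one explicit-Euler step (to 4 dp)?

(τ − ω×Iω)/I = (0.4333, 2.2700, -1.3333)
ω' = ω + α·dt = (0.7433, -0.7730, 0.0667)
Hamilton product q⊗(0,ω) = (0.8500000, -0.3949749, 0.8071070, 0.0085786)
updated quaternion q' = (-0.6633, -0.5188, 0.5393, 0.0004)

ω' = (0.7433, -0.7730, 0.0667)
q' = (-0.6633, -0.5188, 0.5393, 0.0004)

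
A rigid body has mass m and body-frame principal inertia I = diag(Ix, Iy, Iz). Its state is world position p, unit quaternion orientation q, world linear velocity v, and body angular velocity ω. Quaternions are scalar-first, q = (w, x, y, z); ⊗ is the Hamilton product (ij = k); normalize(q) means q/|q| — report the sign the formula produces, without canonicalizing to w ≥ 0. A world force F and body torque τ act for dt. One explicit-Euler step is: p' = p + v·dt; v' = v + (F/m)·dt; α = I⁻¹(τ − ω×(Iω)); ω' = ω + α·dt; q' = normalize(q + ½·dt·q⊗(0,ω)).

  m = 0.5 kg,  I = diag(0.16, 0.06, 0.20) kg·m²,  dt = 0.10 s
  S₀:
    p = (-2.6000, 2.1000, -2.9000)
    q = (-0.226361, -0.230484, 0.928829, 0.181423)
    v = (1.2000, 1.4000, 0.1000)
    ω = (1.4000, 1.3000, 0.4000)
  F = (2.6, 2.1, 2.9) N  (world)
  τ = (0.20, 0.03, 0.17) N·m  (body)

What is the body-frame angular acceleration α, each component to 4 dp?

α = (0.7950, 0.8733, 1.7600)

precession coupling ω×(Iω) = (0.0728, -0.0224, -0.1820)
(τ − ω×Iω)/I = (0.7950, 0.8733, 1.7600)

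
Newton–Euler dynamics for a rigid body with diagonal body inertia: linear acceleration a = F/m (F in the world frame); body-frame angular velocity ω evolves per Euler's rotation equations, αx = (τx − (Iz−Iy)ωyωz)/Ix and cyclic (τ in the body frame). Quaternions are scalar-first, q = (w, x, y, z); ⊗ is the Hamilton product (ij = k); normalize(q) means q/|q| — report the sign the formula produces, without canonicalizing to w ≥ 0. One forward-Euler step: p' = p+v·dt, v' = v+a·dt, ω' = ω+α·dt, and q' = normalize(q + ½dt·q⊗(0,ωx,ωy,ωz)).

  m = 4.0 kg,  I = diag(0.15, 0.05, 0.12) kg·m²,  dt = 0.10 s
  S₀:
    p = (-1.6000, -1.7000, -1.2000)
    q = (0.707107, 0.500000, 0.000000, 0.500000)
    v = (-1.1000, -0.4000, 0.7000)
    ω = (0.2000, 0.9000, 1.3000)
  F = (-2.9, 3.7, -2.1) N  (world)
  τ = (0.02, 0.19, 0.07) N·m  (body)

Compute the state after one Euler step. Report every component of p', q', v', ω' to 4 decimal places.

p' = (-1.7100, -1.7400, -1.1300)
q' = (0.6675, 0.4830, 0.0043, 0.5667)
v' = (-1.1725, -0.3075, 0.6475)
ω' = (0.1587, 1.2644, 1.3733)

angular accel α = (-0.4127, 3.6440, 0.7333)
ω + α·dt = (0.1587, 1.2644, 1.3733)
q⊗(0,ω) = (-0.7500000, -0.3085786, 0.0863963, 1.3692391)
updated quaternion q' = (0.6675, 0.4830, 0.0043, 0.5667)
a = (-0.7250, 0.9250, -0.5250)
p' = p + v·dt = (-1.7100, -1.7400, -1.1300)
v + (F/m)dt = (-1.1725, -0.3075, 0.6475)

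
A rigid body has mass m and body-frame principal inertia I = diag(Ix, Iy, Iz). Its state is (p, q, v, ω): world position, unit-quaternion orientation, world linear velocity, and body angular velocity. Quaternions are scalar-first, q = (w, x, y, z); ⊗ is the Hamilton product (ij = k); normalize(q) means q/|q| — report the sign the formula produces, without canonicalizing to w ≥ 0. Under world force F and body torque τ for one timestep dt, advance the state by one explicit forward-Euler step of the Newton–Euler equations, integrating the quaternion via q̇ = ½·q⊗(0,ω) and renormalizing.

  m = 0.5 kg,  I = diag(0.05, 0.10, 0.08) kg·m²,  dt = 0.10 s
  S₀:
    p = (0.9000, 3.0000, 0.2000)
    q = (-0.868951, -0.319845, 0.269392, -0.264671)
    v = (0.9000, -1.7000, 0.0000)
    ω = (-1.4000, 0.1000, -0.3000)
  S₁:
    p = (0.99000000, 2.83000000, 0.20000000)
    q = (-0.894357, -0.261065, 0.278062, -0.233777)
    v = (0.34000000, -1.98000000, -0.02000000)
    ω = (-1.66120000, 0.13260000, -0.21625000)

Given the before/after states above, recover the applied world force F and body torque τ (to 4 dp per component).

F = (-2.8000, -1.4000, -0.1000)
τ = (-0.1300, 0.0200, 0.0600)

Δω = ω₁−ω₀ = (-0.26120000, 0.03260000, 0.08375000)
I·α + gyro = (-0.1300, 0.0200, 0.0600)
v₁ − v₀ = (-0.56000000, -0.28000000, -0.02000000)
applied force F = (-2.8000, -1.4000, -0.1000)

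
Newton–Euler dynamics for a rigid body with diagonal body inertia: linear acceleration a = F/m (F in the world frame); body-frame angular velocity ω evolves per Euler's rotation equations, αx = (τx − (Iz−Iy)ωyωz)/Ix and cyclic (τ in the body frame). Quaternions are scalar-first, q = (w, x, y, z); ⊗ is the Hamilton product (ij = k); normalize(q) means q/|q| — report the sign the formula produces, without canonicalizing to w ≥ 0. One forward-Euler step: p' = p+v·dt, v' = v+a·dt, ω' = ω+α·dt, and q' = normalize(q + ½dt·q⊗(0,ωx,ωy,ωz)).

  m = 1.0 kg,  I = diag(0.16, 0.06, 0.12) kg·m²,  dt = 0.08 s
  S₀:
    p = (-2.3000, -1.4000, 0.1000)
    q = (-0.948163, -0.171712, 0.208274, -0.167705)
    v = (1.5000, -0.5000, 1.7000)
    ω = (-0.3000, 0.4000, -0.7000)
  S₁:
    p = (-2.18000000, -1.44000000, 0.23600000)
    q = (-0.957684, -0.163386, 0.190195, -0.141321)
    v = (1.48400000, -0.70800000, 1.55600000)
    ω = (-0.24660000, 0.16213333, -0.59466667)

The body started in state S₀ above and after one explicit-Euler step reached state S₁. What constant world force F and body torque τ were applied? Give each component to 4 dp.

Δω = ω₁−ω₀ = (0.05340000, -0.23786667, 0.10533333)
applied torque τ = (0.0900, -0.1700, 0.1700)
velocity change Δv = (-0.01600000, -0.20800000, -0.14400000)
m·(v₁−v₀)/dt = (-0.2000, -2.6000, -1.8000)

F = (-0.2000, -2.6000, -1.8000)
τ = (0.0900, -0.1700, 0.1700)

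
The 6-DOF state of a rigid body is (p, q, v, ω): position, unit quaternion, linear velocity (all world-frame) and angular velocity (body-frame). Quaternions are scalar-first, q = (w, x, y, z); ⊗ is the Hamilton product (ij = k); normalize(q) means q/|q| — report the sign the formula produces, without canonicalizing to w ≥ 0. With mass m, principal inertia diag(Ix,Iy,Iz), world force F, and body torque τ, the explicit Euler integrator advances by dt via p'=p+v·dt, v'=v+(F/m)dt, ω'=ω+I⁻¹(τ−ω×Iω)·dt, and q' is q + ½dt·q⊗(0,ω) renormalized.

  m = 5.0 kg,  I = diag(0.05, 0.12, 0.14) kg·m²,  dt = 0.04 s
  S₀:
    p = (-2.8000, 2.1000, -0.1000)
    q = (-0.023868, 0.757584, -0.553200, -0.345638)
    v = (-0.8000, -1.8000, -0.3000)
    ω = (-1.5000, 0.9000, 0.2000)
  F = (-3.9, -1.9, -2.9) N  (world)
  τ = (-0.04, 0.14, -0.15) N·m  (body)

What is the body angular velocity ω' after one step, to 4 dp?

ω' = (-1.5349, 0.9377, 0.1841)

precession coupling ω×(Iω) = (0.0036, 0.0270, -0.0945)
(τ − ω×Iω)/I = (-0.8720, 0.9417, -0.3964)
ω' = ω + α·dt = (-1.5349, 0.9377, 0.1841)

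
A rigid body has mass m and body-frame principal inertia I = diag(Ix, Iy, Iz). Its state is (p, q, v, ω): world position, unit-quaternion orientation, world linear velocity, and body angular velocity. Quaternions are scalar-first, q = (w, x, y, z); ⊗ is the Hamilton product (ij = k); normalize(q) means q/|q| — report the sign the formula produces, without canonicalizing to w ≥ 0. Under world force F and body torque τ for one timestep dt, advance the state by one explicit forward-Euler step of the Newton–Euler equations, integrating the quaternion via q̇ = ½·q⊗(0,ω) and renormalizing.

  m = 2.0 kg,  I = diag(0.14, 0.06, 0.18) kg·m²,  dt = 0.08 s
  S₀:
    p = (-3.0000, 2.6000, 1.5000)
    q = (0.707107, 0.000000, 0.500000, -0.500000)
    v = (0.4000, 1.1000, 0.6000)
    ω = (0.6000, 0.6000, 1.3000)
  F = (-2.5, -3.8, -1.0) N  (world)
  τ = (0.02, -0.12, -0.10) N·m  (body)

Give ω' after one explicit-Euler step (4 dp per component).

(τ − ω×Iω)/I = (-0.5257, -1.4800, -0.3956)
new body rate ω' = (0.5579, 0.4816, 1.2684)

ω' = (0.5579, 0.4816, 1.2684)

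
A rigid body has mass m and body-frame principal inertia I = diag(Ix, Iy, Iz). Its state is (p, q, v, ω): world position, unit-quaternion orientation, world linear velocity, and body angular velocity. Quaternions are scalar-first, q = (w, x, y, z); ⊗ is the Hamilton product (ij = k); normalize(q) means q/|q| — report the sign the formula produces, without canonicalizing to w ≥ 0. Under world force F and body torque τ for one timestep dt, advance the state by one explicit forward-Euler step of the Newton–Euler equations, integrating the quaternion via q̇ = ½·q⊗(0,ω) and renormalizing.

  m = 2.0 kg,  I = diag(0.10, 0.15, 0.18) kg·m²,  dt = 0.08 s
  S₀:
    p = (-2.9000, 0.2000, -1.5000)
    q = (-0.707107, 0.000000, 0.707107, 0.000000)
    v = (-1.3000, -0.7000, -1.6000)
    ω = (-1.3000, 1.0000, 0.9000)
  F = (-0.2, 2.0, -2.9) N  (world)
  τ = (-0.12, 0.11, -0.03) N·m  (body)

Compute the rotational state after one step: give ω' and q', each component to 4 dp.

ω' = (-1.4176, 1.0087, 0.9156)
q' = (-0.7333, 0.0621, 0.6769, 0.0113)

precession coupling ω×(Iω) = (0.0270, 0.0936, -0.0650)
(τ − ω×Iω)/I = (-1.4700, 0.1093, 0.1944)
ω' = ω + α·dt = (-1.4176, 1.0087, 0.9156)
q⊗(0,ω) = (-0.7071070, 1.5556354, -0.7071070, 0.2828428)
q + ½dt·q⊗(0,ω), renormalized = (-0.7333, 0.0621, 0.6769, 0.0113)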